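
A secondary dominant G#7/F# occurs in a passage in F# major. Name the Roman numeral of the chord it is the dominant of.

V

The chord is a dominant seventh chord on G#.
A dominant resolves down a perfect fifth: G# → C#. In F# major, C# is scale degree 5, i.e. V.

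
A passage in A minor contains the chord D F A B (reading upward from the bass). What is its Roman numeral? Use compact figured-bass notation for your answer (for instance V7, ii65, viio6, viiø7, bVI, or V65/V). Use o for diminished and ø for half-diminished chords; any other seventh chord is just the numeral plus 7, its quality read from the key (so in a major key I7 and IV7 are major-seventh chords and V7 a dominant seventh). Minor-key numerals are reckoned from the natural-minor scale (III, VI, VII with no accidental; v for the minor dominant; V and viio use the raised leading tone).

Stacked in thirds the chord is B-D-F-A: a half-diminished seventh chord on B.
In A minor, B is the supertonic; the diatonic half-diminished seventh chord there is iiø7.
With D in the bass the chord is in first inversion, so the figured bass is 65.

iiø65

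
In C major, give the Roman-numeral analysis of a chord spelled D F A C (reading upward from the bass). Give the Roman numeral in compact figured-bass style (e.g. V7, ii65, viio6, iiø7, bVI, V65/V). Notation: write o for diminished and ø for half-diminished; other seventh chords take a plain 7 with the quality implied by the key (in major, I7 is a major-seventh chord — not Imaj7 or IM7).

ii7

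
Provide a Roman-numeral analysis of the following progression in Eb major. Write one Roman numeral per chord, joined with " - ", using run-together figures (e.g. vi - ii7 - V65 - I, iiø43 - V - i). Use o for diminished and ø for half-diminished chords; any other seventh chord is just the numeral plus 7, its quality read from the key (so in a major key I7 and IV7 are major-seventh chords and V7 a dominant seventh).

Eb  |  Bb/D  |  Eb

Eb: root Eb is the tonic; major triad there is I.
Bb/D: major triad on Bb = scale degree 5 → V6.
Eb: major triad on Eb = scale degree 1 → I.

I - V6 - I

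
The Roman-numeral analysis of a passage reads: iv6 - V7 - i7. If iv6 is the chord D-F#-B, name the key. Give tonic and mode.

F# minor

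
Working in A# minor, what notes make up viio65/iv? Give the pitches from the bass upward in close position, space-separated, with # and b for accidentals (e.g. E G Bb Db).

E# G# B C##

viio65/iv is a secondary leading-tone chord. The target iv is D# in A# minor; the applied chord is rooted a semitone below, on C##.
Building a fully diminished seventh chord on C## gives C##-E#-G#-B.
With the 65 figure the chord is in first inversion; from the bass E# upward in close position it reads E#-G#-B-C##.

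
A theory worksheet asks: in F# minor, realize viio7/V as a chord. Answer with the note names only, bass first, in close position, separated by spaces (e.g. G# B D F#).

B# D# F# A

viio7/V is a secondary leading-tone chord. The target V is C# in F# minor; the applied chord is rooted a semitone below, on B#.
Building a fully diminished seventh chord on B# gives B#-D#-F#-A.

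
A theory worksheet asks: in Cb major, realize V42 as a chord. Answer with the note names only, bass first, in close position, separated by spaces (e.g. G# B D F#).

In Cb major, scale degree 5 is Gb, and the diatonic chord built there is a dominant seventh chord.
That chord is spelled Gb-Bb-Db-Fb.
The figured bass 42 indicates third inversion, placing the seventh (Fb) in the bass: Fb-Gb-Bb-Db.

Fb Gb Bb Db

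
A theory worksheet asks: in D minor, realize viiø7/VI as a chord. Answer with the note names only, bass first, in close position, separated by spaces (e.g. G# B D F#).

A C Eb G

The slash marks an applied leading-tone chord: viio of VI. In D minor, VI is Bb, so the leading tone to it is A, a half step below.
Building a half-diminished seventh chord on A gives A-C-Eb-G.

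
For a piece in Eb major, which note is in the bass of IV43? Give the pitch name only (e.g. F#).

IV in Eb major has root Ab; the chord is Ab-C-Eb-G.
The figure 43 means second inversion — the fifth is in the bass.

Eb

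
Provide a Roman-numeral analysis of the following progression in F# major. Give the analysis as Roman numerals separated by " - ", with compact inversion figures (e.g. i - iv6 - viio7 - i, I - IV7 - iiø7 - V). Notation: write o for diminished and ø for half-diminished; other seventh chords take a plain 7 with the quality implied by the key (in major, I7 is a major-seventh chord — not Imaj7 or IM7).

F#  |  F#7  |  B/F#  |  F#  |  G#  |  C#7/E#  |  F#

I - V7/IV - IV64 - I - V/V - V65 - I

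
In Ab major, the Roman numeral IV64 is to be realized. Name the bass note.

Ab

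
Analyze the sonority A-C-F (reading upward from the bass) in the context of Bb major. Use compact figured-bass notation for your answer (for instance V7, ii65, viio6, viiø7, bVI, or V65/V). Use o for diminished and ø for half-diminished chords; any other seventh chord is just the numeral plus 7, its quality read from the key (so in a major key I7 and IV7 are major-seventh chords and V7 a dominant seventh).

V6

The pitches F-A-C form a major triad rooted on F.
F is scale degree 5 in Bb major, and a major triad on that degree is written V.
With A in the bass the chord is in first inversion, so the figured bass is 6.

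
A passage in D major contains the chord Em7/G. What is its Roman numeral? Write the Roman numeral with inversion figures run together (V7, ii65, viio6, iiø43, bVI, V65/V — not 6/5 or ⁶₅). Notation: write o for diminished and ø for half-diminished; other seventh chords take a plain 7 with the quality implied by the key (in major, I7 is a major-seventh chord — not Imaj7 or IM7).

Stacked in thirds the chord is E-G-B-D: a minor seventh chord on E.
In D major, E is the supertonic; the diatonic minor seventh chord there is ii7.
With G in the bass the chord is in first inversion, so the figured bass is 65.

ii65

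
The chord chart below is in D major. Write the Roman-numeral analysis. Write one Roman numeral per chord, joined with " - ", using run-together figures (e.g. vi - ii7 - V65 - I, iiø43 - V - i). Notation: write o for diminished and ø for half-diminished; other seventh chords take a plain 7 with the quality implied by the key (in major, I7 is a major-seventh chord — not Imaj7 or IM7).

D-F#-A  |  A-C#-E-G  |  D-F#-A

I - V7 - I

D-F#-A: major triad on D = scale degree 1 → I.
A-C#-E-G: dominant seventh chord on A = scale degree 5 → V7.
D-F#-A: major triad on D = scale degree 1 → I.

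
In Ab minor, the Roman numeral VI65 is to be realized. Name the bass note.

Ab

VI in Ab minor has root Fb; the chord is Fb-Ab-Cb-Eb.
The figure 65 means first inversion — the third is in the bass.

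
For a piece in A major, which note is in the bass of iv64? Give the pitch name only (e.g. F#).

A

iv in A major has root D; the chord is D-F-A.
The figure 64 means second inversion — the fifth is in the bass.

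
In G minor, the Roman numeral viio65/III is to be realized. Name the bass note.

The applied chord viio65/III is rooted on A: A-C-Eb-Gb.
The figure 65 means first inversion — the third is in the bass.

C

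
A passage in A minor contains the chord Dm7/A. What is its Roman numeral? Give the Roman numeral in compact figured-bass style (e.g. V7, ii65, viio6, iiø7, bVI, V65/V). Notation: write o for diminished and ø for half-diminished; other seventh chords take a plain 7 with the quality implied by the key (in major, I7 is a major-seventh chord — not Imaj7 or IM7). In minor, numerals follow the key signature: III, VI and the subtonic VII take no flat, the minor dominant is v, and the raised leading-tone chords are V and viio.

The pitches D-F-A-C form a minor seventh chord rooted on D.
In A minor, D is the subdominant; the diatonic minor seventh chord there is iv7.
With A in the bass the chord is in second inversion, so the figured bass is 43.

iv43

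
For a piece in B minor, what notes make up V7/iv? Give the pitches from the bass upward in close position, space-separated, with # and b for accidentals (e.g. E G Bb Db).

V7/iv is a secondary dominant — the dominant seventh of iv. iv in B minor is E, so the applied chord's root is B, a perfect fifth above.
Building a dominant seventh chord on B gives B-D#-F#-A.

B D# F# A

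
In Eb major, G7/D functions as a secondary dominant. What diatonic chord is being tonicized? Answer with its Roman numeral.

The chord is a dominant seventh chord on G.
A dominant resolves down a perfect fifth: G → C. In Eb major, C is scale degree 6, i.e. vi.

vi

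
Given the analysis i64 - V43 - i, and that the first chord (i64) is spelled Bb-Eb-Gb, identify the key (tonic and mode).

Eb minor

The anchor chord is a minor triad on Eb, labeled i64.
If Eb is scale degree 1 and the mode makes that degree carry a minor triad, the tonic is Eb and the mode is minor.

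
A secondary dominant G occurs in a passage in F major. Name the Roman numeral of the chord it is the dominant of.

The chord is a major triad on G.
A dominant resolves down a perfect fifth: G → C. In F major, C is scale degree 5, i.e. V.

V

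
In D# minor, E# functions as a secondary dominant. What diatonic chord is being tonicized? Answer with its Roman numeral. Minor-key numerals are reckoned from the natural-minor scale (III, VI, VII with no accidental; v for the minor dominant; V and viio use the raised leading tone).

The chord is a major triad on E#.
A dominant resolves down a perfect fifth: E# → A#. In D# minor, A# is scale degree 5, i.e. V.

V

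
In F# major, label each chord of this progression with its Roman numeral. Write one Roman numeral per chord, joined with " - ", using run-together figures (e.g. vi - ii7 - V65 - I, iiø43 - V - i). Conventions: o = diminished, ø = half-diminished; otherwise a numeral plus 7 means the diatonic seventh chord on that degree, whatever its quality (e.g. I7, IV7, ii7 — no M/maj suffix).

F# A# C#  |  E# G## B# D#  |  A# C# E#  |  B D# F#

F#-A#-C#: root F# is the tonic; major triad there is I.
E#-G##-B#-D#: chromatic; E# is V of iii, so V7/iii.
A#-C#-E# has root A#, degree 3 in F# major, so iii.
B-D#-F# has root B, degree 4 in F# major, so IV.

I - V7/iii - iii - IV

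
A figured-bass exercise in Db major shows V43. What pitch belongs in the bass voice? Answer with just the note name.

Eb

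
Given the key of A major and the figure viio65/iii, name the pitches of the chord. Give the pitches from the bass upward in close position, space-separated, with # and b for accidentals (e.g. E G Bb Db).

D# F# A B#

The slash marks an applied leading-tone chord: viio of iii. In A major, iii is C#, so the leading tone to it is B#, a half step below.
Building a fully diminished seventh chord on B# gives B#-D#-F#-A.
With the 65 figure the chord is in first inversion; from the bass D# upward in close position it reads D#-F#-A-B#.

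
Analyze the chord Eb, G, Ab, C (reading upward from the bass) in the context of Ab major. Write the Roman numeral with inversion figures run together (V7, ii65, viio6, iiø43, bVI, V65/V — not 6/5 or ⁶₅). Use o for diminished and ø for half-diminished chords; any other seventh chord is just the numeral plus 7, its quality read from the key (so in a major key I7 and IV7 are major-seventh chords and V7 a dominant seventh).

Stacked in thirds the chord is Ab-C-Eb-G: a major seventh chord on Ab.
In Ab major, Ab is the tonic; the diatonic major seventh chord there is I7.
With Eb in the bass the chord is in second inversion, so the figured bass is 43.

I43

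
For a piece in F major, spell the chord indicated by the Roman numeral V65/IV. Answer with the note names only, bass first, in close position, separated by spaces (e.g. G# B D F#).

A C Eb F

V65/IV is a secondary dominant — the dominant seventh of IV. IV in F major is Bb, so the applied chord's root is F, a perfect fifth above.
Building a dominant seventh chord on F gives F-A-C-Eb.
With the 65 figure the chord is in first inversion; from the bass A upward in close position it reads A-C-Eb-F.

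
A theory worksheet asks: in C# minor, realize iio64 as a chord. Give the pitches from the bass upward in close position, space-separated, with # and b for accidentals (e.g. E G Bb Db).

The numeral's case and figure indicate a diminished triad. In C# minor its root, the second degree, is D#.
Stacking thirds from D# gives D#-F#-A.
The figured bass 64 indicates second inversion, placing the fifth (A) in the bass: A-D#-F#.

A D# F#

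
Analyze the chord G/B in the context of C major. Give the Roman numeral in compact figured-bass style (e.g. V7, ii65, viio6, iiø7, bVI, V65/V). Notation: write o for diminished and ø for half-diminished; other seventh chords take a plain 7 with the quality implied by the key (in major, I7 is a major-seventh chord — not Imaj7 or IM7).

V6

Stacked in thirds the chord is G-B-D: a major triad on G.
G is scale degree 5 in C major, and a major triad on that degree is written V.
With B in the bass the chord is in first inversion, so the figured bass is 6.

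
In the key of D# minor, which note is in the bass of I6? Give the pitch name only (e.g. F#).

I in D# minor has root D#; the chord is D#-F##-A#.
The figure 6 means first inversion — the third is in the bass.

F##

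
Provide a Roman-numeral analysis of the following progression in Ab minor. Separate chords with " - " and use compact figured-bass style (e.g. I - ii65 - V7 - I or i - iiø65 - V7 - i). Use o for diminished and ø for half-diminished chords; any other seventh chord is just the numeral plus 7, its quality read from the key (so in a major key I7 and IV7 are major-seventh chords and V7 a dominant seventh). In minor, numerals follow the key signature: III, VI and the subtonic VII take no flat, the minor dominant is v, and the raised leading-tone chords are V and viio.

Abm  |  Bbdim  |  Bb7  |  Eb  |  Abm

Abm: root Ab is the tonic; minor triad there is i.
Bbdim: root Bb is the supertonic; diminished triad there is iio.
Bb7: chromatic; Bb is V of V, so V7/V.
Eb has root Eb, degree 5 in Ab minor, so V.
Abm has root Ab, degree 1 in Ab minor, so i.

i - iio - V7/V - V - i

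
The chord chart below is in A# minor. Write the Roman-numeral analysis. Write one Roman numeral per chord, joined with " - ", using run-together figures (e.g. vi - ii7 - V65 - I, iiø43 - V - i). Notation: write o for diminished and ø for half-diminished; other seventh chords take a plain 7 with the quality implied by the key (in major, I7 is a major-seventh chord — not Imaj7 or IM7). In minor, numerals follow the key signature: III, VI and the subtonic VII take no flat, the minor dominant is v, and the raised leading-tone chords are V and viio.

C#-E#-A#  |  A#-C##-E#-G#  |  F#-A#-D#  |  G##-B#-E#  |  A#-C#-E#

i6 - V7/iv - iv6 - V6 - i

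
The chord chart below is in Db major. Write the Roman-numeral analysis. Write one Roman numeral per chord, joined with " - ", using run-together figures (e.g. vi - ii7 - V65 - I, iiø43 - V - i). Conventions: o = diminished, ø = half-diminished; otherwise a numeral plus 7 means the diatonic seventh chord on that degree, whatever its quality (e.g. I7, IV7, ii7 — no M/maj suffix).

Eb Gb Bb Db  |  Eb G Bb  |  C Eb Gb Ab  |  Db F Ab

ii7 - V/V - V65 - I

Eb-Gb-Bb-Db has root Eb, degree 2 in Db major, so ii7.
Eb-G-Bb: chromatic; Eb is V of V, so V/V.
C-Eb-Gb-Ab has root Ab, degree 5 in Db major, so V65.
Db-F-Ab: major triad on Db = scale degree 1 → I.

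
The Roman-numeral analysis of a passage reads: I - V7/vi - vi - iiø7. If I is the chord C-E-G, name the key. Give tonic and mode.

C major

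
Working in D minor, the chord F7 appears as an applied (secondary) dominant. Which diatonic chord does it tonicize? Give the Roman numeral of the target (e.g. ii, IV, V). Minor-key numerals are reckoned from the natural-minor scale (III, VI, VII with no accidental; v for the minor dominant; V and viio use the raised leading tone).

VI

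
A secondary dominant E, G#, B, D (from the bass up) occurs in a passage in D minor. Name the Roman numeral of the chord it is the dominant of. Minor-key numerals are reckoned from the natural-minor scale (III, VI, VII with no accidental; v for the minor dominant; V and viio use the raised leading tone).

V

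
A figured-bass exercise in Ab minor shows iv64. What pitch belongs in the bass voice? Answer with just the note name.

Ab

iv in Ab minor has root Db; the chord is Db-Fb-Ab.
The figure 64 means second inversion — the fifth is in the bass.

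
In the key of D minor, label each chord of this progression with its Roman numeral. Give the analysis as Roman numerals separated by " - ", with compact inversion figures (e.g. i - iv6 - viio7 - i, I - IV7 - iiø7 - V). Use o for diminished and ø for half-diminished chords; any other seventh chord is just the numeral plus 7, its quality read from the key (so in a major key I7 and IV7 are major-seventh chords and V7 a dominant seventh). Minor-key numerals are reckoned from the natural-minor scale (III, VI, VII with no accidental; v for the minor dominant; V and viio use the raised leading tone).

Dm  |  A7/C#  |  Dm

i - V65 - i

Dm: minor triad on D = scale degree 1 → i.
A7/C#: root A is the dominant; dominant seventh chord there is V65.
Dm has root D, degree 1 in D minor, so i.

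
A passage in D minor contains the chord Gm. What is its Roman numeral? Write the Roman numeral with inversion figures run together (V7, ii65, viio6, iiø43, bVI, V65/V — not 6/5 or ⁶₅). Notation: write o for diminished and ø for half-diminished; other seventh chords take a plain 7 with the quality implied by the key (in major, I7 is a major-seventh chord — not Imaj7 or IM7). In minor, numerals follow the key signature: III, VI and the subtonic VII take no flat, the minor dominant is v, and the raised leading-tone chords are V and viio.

The pitches G-Bb-D form a minor triad rooted on G.
In D minor, G is the subdominant; the diatonic minor triad there is iv.

iv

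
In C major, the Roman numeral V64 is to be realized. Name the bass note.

D

V in C major has root G; the chord is G-B-D.
The figure 64 means second inversion — the fifth is in the bass.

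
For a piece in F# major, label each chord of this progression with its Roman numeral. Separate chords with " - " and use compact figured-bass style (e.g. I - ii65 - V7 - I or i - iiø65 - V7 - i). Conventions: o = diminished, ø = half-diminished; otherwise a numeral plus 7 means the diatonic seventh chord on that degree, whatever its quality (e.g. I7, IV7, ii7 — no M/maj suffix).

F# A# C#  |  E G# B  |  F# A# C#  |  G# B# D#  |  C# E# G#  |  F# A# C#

I - bVII - I - V/V - V - I

F#-A#-C#: root F# is the tonic; major triad there is I.
E-G#-B: E with this quality isn't in the key; it's bVII, borrowed from the parallel minor.
F#-A#-C#: root F# is the tonic; major triad there is I.
G#-B#-D#: a major triad on G#, the applied dominant of V → V/V.
C#-E#-G#: major triad on C# = scale degree 5 → V.
F#-A#-C#: major triad on F# = scale degree 1 → I.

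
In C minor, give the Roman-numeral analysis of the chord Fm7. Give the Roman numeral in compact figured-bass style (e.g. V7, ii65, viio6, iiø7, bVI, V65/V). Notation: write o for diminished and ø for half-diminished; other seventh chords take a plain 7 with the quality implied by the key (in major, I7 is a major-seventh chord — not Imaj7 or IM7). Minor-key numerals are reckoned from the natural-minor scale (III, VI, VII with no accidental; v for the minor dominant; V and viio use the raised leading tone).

iv7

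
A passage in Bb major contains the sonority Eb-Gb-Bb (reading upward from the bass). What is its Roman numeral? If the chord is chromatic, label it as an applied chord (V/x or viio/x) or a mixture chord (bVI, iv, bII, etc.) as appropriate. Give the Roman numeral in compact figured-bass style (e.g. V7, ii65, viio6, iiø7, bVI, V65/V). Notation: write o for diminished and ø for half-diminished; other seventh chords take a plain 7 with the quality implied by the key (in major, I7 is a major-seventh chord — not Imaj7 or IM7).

iv

The pitches Eb-Gb-Bb form a minor triad rooted on Eb.
Eb is the fourth degree of Bb major. This is the minor subdominant, borrowed from the parallel minor.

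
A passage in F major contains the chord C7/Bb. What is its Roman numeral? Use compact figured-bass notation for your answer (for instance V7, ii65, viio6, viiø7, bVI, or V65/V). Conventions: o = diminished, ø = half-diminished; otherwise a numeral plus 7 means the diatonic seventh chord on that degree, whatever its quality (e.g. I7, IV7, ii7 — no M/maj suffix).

V42

The pitches C-E-G-Bb form a dominant seventh chord rooted on C.
C is scale degree 5 in F major, and a dominant seventh chord on that degree is written V7.
With Bb in the bass the chord is in third inversion, so the figured bass is 42.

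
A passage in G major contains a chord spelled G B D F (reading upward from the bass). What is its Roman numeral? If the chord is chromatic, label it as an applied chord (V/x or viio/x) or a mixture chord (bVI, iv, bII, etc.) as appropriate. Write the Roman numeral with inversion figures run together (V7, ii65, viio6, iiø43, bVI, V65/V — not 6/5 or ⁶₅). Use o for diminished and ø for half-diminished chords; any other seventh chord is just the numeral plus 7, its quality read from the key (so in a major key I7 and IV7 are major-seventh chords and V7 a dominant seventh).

Stacked in thirds the chord is G-B-D-F: a dominant seventh chord on G.
G is not a diatonic chord root with this quality in G major, but it lies a perfect fifth above C (IV), so the chord functions as an applied dominant of IV.

V7/IV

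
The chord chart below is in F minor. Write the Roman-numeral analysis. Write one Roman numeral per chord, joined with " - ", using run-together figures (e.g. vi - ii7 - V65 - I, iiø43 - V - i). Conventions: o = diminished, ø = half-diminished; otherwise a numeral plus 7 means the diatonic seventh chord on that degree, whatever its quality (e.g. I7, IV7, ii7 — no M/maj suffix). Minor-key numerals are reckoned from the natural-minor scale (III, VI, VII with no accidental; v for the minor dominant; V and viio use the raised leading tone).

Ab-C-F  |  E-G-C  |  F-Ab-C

Ab-C-F: minor triad on F = scale degree 1 → i6.
E-G-C: major triad on C = scale degree 5 → V6.
F-Ab-C: root F is the tonic; minor triad there is i.

i6 - V6 - i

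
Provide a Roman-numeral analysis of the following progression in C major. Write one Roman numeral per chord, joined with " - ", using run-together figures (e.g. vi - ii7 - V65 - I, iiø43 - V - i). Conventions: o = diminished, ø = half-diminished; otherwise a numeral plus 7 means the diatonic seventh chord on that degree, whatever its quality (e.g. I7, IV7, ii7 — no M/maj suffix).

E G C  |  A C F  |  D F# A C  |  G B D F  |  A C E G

E-G-C: major triad on C = scale degree 1 → I6.
A-C-F: major triad on F = scale degree 4 → IV6.
D-F#-A-C is the secondary dominant of V (dominant seventh chord on D): V7/V.
G-B-D-F has root G, degree 5 in C major, so V7.
A-C-E-G: minor seventh chord on A = scale degree 6 → vi7.

I6 - IV6 - V7/V - V7 - vi7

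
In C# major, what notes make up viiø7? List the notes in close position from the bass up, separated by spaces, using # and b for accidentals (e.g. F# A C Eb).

The numeral's case and figure indicate a half-diminished seventh chord. In C# major its root, the seventh degree, is B#.
That chord is spelled B#-D#-F#-A#.

B# D# F# A#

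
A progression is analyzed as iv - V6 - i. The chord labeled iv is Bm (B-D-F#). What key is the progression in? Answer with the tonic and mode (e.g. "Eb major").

The chord Bm is a minor triad rooted on B; its label is iv.
If B is scale degree 4 and the mode makes that degree carry a minor triad, the tonic is F# and the mode is minor.

F# minor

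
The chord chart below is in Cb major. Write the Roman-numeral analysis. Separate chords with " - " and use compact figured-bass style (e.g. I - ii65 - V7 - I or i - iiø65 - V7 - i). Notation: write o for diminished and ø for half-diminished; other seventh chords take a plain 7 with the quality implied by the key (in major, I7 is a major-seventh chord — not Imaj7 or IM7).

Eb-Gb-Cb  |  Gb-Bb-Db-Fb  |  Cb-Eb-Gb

I6 - V7 - I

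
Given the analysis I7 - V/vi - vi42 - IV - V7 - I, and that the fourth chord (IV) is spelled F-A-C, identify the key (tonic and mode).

C major

The chord F is a major triad rooted on F; its label is IV.
Counting down 3 scale steps from F places the tonic on C; a major triad on degree 4 is diatonic only in major.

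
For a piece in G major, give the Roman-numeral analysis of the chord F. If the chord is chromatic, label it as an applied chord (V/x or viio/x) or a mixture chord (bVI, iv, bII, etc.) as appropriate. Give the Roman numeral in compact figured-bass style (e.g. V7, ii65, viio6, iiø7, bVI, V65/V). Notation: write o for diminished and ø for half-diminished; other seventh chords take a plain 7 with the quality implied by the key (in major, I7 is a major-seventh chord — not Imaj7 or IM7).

bVII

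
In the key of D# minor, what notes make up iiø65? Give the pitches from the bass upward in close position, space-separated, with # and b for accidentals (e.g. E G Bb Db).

G# B D# E#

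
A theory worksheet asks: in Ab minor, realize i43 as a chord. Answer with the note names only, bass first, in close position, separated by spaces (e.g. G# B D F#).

In Ab minor, scale degree 1 is Ab, and the diatonic chord built there is a minor seventh chord.
That chord is spelled Ab-Cb-Eb-Gb.
The figured bass 43 indicates second inversion, placing the fifth (Eb) in the bass: Eb-Gb-Ab-Cb.

Eb Gb Ab Cb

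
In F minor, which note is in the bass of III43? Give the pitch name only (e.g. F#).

Eb

III in F minor has root Ab; the chord is Ab-C-Eb-G.
The figure 43 means second inversion — the fifth is in the bass.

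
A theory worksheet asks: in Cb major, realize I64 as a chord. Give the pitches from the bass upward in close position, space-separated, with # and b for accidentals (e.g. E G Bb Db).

In Cb major, the first degree is Cb, and the diatonic chord built there is a major triad.
That chord is spelled Cb-Eb-Gb.
The figured bass 64 indicates second inversion, placing the fifth (Gb) in the bass: Gb-Cb-Eb.

Gb Cb Eb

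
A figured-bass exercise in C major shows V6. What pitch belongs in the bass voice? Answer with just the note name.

V in C major has root G; the chord is G-B-D.
The figure 6 means first inversion — the third is in the bass.

B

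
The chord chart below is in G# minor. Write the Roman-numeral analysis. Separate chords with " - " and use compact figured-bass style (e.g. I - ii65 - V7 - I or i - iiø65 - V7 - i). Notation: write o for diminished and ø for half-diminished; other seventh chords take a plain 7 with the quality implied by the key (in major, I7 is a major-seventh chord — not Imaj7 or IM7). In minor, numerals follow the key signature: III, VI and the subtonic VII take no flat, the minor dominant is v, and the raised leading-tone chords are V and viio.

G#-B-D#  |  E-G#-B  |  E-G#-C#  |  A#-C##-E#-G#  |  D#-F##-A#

i - VI - iv6 - V7/V - V

G#-B-D# has root G#, degree 1 in G# minor, so i.
E-G#-B: major triad on E = scale degree 6 → VI.
E-G#-C#: root C# is the subdominant; minor triad there is iv6.
A#-C##-E#-G#: a dominant seventh chord on A#, the applied dominant of V → V7/V.
D#-F##-A#: major triad on D# = scale degree 5 → V.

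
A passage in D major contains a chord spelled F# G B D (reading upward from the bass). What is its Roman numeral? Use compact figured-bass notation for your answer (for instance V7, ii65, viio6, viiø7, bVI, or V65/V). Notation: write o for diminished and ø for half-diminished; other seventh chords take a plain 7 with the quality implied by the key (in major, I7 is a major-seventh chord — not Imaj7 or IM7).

IV42

Stacked in thirds the chord is G-B-D-F#: a major seventh chord on G.
In D major, G is the subdominant; the diatonic major seventh chord there is IV7.
With F# in the bass the chord is in third inversion, so the figured bass is 42.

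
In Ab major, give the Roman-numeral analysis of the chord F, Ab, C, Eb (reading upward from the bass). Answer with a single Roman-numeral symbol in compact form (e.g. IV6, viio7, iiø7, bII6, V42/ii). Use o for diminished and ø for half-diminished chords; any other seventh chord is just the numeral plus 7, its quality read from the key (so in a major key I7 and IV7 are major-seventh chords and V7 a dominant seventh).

vi7

Stacked in thirds the chord is F-Ab-C-Eb: a minor seventh chord on F.
F is scale degree 6 in Ab major, and a minor seventh chord on that degree is written vi7.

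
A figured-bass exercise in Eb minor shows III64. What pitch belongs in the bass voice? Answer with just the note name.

Db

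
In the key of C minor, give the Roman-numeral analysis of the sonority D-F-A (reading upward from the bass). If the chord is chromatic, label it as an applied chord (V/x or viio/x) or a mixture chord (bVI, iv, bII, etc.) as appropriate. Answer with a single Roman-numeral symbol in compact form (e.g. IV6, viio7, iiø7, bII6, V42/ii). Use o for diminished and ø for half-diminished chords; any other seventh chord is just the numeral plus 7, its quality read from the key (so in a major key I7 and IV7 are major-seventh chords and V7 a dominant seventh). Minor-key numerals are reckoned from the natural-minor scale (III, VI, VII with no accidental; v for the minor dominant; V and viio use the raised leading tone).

Stacked in thirds the chord is D-F-A: a minor triad on D.
D is the second degree of C minor. This is the minor supertonic, borrowed from the parallel major (the Dorian ii).

ii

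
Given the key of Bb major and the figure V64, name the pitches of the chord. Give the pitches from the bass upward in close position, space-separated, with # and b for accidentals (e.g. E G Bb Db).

C F A

In Bb major, scale degree 5 is F, and the diatonic chord built there is a major triad.
That chord is spelled F-A-C.
With the 64 figure the chord is in second inversion; from the bass C upward in close position it reads C-F-A.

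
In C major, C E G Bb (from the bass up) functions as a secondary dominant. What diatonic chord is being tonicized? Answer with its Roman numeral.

IV

The chord is a dominant seventh chord on C.
A dominant resolves down a perfect fifth: C → F. In C major, F is scale degree 4, i.e. IV.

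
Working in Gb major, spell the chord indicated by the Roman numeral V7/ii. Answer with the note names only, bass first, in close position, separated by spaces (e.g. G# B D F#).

Eb G Bb Db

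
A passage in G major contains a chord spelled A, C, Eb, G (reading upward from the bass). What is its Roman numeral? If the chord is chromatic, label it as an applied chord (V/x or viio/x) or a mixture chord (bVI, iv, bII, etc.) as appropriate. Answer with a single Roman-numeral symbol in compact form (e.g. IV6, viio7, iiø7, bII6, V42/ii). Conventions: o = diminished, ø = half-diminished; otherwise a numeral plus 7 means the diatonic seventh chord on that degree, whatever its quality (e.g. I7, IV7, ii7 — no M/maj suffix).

The pitches A-C-Eb-G form a half-diminished seventh chord rooted on A.
A is the second degree of G major. This is the half-diminished supertonic seventh, borrowed from the parallel minor.

iiø7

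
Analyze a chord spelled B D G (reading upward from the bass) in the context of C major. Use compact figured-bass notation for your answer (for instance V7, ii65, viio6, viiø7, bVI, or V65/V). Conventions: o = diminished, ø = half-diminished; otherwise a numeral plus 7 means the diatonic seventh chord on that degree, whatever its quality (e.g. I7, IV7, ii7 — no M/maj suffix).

V6

The pitches G-B-D form a major triad rooted on G.
G is scale degree 5 in C major, and a major triad on that degree is written V.
With B in the bass the chord is in first inversion, so the figured bass is 6.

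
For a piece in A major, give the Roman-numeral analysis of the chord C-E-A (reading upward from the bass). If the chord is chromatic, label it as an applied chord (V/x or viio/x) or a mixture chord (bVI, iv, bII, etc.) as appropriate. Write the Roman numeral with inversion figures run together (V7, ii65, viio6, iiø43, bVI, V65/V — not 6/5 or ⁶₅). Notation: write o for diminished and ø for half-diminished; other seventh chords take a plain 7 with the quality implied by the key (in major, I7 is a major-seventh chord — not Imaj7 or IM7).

Stacked in thirds the chord is A-C-E: a minor triad on A.
A is the first degree of A major. This is the minor tonic, borrowed from the parallel minor.
With C in the bass the chord is in first inversion, so the figured bass is 6.

i6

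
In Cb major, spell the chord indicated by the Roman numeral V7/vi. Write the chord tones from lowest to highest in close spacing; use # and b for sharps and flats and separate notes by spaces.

V7/vi is a secondary dominant — the dominant seventh of vi. vi in Cb major is Ab, so the applied chord's root is Eb, a perfect fifth above.
Building a dominant seventh chord on Eb gives Eb-G-Bb-Db.

Eb G Bb Db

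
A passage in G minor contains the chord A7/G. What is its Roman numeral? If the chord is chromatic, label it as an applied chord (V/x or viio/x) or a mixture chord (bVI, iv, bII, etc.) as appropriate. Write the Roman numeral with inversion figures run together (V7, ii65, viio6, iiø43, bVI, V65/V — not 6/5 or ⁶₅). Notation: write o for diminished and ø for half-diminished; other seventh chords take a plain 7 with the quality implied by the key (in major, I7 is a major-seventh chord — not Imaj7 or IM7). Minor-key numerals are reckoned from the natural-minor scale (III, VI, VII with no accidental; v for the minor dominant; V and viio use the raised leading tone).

V42/V

The pitches A-C#-E-G form a dominant seventh chord rooted on A.
A is not a diatonic chord root with this quality in G minor, but it lies a perfect fifth above D (V), so the chord functions as an applied dominant of V.
With G in the bass the chord is in third inversion, so the figured bass is 42.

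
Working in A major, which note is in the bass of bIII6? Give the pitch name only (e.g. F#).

E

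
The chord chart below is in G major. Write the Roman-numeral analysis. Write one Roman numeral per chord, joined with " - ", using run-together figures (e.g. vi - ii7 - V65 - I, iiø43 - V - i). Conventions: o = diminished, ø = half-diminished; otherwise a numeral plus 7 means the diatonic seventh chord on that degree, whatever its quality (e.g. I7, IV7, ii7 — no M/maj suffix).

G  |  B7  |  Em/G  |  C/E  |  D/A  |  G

I - V7/vi - vi6 - IV6 - V64 - I

G: major triad on G = scale degree 1 → I.
B7: a dominant seventh chord on B, the applied dominant of vi → V7/vi.
Em/G: root E is the submediant; minor triad there is vi6.
C/E: root C is the subdominant; major triad there is IV6.
D/A has root D, degree 5 in G major, so V64.
G: major triad on G = scale degree 1 → I.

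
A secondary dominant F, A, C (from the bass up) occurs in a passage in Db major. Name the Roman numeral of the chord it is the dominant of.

The chord is a major triad on F.
A dominant resolves down a perfect fifth: F → Bb. In Db major, Bb is scale degree 6, i.e. vi.

vi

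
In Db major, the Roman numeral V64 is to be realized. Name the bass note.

V in Db major has root Ab; the chord is Ab-C-Eb.
The figure 64 means second inversion — the fifth is in the bass.

Eb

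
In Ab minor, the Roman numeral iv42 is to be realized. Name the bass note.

iv in Ab minor has root Db; the chord is Db-Fb-Ab-Cb.
The figure 42 means third inversion — the seventh is in the bass.

Cb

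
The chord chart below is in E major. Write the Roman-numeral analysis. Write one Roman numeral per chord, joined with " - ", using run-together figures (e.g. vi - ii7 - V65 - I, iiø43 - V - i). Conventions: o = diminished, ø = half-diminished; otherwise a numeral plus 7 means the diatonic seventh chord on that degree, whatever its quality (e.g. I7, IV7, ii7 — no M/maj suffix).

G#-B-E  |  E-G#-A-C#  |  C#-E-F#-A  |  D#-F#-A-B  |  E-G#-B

G#-B-E has root E, degree 1 in E major, so I6.
E-G#-A-C# has root A, degree 4 in E major, so IV43.
C#-E-F#-A: minor seventh chord on F# = scale degree 2 → ii43.
D#-F#-A-B: dominant seventh chord on B = scale degree 5 → V65.
E-G#-B: major triad on E = scale degree 1 → I.

I6 - IV43 - ii43 - V65 - I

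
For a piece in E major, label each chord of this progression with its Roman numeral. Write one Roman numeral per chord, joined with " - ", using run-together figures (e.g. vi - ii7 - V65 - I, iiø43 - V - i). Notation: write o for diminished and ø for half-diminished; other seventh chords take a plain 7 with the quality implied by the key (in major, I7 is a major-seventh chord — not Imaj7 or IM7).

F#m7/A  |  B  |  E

F#m7/A: minor seventh chord on F# = scale degree 2 → ii65.
B: major triad on B = scale degree 5 → V.
E: root E is the tonic; major triad there is I.

ii65 - V - I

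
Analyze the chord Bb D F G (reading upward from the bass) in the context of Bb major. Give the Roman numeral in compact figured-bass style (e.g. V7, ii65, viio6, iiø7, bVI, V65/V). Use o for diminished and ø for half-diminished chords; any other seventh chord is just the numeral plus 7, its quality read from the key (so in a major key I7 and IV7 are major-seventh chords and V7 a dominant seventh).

vi65

The pitches G-Bb-D-F form a minor seventh chord rooted on G.
In Bb major, G is the submediant; the diatonic minor seventh chord there is vi7.
With Bb in the bass the chord is in first inversion, so the figured bass is 65.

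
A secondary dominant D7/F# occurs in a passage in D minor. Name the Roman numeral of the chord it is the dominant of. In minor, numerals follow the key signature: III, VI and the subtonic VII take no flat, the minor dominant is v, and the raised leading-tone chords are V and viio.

The chord is a dominant seventh chord on D.
A dominant resolves down a perfect fifth: D → G. In D minor, G is scale degree 4, i.e. iv.

iv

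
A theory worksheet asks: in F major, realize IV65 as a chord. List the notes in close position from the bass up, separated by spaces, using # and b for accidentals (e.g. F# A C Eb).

D F A Bb

In F major, the subdominant is Bb, and the diatonic chord built there is a major seventh chord.
Stacking thirds from Bb gives Bb-D-F-A.
The figured bass 65 indicates first inversion, placing the third (D) in the bass: D-F-A-Bb.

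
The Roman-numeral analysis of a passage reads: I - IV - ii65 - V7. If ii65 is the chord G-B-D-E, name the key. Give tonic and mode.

The anchor chord is a minor seventh chord on E, labeled ii65.
ii65 on E implies E is the supertonic; that puts the tonic at D, and the lowercase numeral fits major mode.

D major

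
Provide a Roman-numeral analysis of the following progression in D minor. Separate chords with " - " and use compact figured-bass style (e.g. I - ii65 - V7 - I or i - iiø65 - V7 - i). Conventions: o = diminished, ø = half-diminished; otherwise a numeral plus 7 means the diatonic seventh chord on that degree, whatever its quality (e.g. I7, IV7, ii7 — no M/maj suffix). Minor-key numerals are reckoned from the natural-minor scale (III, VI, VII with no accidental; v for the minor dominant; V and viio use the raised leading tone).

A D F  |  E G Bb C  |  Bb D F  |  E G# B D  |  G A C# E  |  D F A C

i64 - VII65 - VI - V7/V - V42 - i7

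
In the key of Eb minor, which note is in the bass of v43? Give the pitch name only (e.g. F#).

F

v in Eb minor has root Bb; the chord is Bb-Db-F-Ab.
The figure 43 means second inversion — the fifth is in the bass.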